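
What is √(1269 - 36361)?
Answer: 2*I*√8773 ≈ 187.33*I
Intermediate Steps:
√(1269 - 36361) = √(-35092) = 2*I*√8773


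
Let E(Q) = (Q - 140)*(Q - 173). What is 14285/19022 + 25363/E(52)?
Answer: 317280833/101273128 ≈ 3.1329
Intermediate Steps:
E(Q) = (-173 + Q)*(-140 + Q) (E(Q) = (-140 + Q)*(-173 + Q) = (-173 + Q)*(-140 + Q))
14285/19022 + 25363/E(52) = 14285/19022 + 25363/(24220 + 52² - 313*52) = 14285*(1/19022) + 25363/(24220 + 2704 - 16276) = 14285/19022 + 25363/10648 = 317280833/101273128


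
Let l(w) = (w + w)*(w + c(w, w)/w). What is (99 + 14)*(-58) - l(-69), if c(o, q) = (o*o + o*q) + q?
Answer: -34982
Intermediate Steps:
c(o, q) = q + o² + o*q (c(o, q) = (o² + o*q) + q = q + o² + o*q)
l(w) = 2*w*(w + (w + 2*w²)/w) (l(w) = (w + w)*(w + (w + w² + w*w)/w) = (2*w)*(w + (w + w² + w²)/w) = (2*w)*(w + (w + 2*w²)/w) = 2*w*(w + (w + 2*w²)/w))
(99 + 14)*(-58) - l(-69) = (99 + 14)*(-58) - 2*(-69)*(1 + 3*(-69)) = 113*(-58) - 2*(-69)*(1 - 207) = -6554 - 2*(-69)*(-206) = -6554 - 1*28428 = -6554 - 28428 = -34982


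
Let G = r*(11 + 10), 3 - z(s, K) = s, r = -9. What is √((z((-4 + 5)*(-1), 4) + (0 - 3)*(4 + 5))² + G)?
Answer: 2*√85 ≈ 18.439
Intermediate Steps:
z(s, K) = 3 - s
G = -189 (G = -9*(11 + 10) = -9*21 = -189)
√((z((-4 + 5)*(-1), 4) + (0 - 3)*(4 + 5))² + G) = √(((3 - (-4 + 5)*(-1)) + (0 - 3)*(4 + 5))² - 189) = √(((3 - (-1)) - 3*9)² - 189) = √(((3 - 1*(-1)) - 27)² - 189) = √(((3 + 1) - 27)² - 189) = √((4 - 27)² - 189) = √((-23)² - 189) = √(529 - 189) = √340 = 2*√85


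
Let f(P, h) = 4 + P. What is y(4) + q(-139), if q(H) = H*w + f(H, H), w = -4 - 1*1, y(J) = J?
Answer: 564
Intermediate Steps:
w = -5 (w = -4 - 1 = -5)
q(H) = 4 - 4*H (q(H) = H*(-5) + (4 + H) = -5*H + (4 + H) = 4 - 4*H)
y(4) + q(-139) = 4 + (4 - 4*(-139)) = 4 + (4 + 556) = 4 + 560 = 564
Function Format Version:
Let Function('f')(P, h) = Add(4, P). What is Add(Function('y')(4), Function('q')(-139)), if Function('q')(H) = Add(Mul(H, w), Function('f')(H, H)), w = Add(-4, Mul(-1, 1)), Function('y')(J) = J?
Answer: 564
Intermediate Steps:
w = -5 (w = Add(-4, -1) = -5)
Function('q')(H) = Add(4, Mul(-4, H)) (Function('q')(H) = Add(Mul(H, -5), Add(4, H)) = Add(Mul(-5, H), Add(4, H)) = Add(4, Mul(-4, H)))
Add(Function('y')(4), Function('q')(-139)) = Add(4, Add(4, Mul(-4, -139))) = Add(4, Add(4, 556)) = Add(4, 560) = 564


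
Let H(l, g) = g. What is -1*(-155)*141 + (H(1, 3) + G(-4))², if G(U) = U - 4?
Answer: 21880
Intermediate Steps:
G(U) = -4 + U
-1*(-155)*141 + (H(1, 3) + G(-4))² = -1*(-155)*141 + (3 + (-4 - 4))² = 155*141 + (3 - 8)² = 21855 + (-5)² = 21855 + 25 = 21880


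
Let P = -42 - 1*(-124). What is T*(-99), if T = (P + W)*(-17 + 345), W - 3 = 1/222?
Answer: -102129852/37 ≈ -2.7603e+6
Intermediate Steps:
W = 667/222 (W = 3 + 1/222 = 667/222 ≈ 3.0045)
P = 82 (P = -42 + 124 = 82)
T = 3094844/111 (T = (82 + 667/222)*(-17 + 345) = (18871/222)*328 = 3094844/111 ≈ 27881.)
T*(-99) = (3094844/111)*(-99) = -102129852/37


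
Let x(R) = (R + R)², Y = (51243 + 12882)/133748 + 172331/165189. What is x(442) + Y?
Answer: 17265286796660845/22093698372 ≈ 7.8146e+5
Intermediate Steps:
Y = 33641671213/22093698372 (Y = 64125*(1/133748) + 172331*(1/165189) = 64125/133748 + 172331/165189 = 33641671213/22093698372 ≈ 1.5227)
x(R) = 4*R² (x(R) = (2*R)² = 4*R²)
x(442) + Y = 4*442² + 33641671213/22093698372 = 4*195364 + 33641671213/22093698372 = 781456 + 33641671213/22093698372 = 17265286796660845/22093698372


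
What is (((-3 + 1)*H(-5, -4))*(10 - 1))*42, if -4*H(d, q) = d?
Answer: -945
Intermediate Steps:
H(d, q) = -d/4
(((-3 + 1)*H(-5, -4))*(10 - 1))*42 = (((-3 + 1)*(-¼*(-5)))*(10 - 1))*42 = (-2*5/4*9)*42 = -5/2*9*42 = -45/2*42 = -945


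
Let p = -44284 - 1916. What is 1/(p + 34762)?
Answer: -1/11438 ≈ -8.7428e-5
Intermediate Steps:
p = -46200
1/(p + 34762) = 1/(-46200 + 34762) = 1/(-11438) = -1/11438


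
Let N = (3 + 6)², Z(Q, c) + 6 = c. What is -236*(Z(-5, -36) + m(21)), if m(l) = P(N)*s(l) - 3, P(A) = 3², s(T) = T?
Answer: -33984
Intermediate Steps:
Z(Q, c) = -6 + c
N = 81 (N = 9² = 81)
P(A) = 9
m(l) = -3 + 9*l (m(l) = 9*l - 3 = -3 + 9*l)
-236*(Z(-5, -36) + m(21)) = -236*((-6 - 36) + (-3 + 9*21)) = -236*(-42 + (-3 + 189)) = -236*(-42 + 186) = -236*144 = -33984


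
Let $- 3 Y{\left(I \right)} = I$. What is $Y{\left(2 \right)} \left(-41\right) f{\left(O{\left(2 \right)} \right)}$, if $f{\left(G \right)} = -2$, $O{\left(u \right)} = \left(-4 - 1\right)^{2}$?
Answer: $- \frac{164}{3} \approx -54.667$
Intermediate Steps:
$O{\left(u \right)} = 25$ ($O{\left(u \right)} = \left(-5\right)^{2} = 25$)
$Y{\left(I \right)} = - \frac{I}{3}$
$Y{\left(2 \right)} \left(-41\right) f{\left(O{\left(2 \right)} \right)} = \left(- \frac{1}{3}\right) 2 \left(-41\right) \left(-2\right) = \left(- \frac{2}{3}\right) \left(-41\right) \left(-2\right) = \frac{82}{3} \left(-2\right) = - \frac{164}{3}$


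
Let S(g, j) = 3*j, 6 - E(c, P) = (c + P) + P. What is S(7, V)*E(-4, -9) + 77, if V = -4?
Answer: -259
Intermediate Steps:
E(c, P) = 6 - c - 2*P (E(c, P) = 6 - ((c + P) + P) = 6 - ((P + c) + P) = 6 - (c + 2*P) = 6 + (-c - 2*P) = 6 - c - 2*P)
S(7, V)*E(-4, -9) + 77 = (3*(-4))*(6 - 1*(-4) - 2*(-9)) + 77 = -12*(6 + 4 + 18) + 77 = -12*28 + 77 = -336 + 77 = -259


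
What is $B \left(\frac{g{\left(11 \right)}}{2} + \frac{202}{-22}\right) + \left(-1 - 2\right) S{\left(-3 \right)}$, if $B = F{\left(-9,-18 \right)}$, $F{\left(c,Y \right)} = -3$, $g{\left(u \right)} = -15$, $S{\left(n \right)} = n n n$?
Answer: $\frac{2883}{22} \approx 131.05$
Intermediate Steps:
$S{\left(n \right)} = n^{3}$ ($S{\left(n \right)} = n^{2} n = n^{3}$)
$B = -3$
$B \left(\frac{g{\left(11 \right)}}{2} + \frac{202}{-22}\right) + \left(-1 - 2\right) S{\left(-3 \right)} = - 3 \left(- \frac{15}{2} + \frac{202}{-22}\right) + \left(-1 - 2\right) \left(-3\right)^{3} = - 3 \left(\left(-15\right) \frac{1}{2} + 202 \left(- \frac{1}{22}\right)\right) - -81 = - 3 \left(- \frac{15}{2} - \frac{101}{11}\right) + 81 = \left(-3\right) \left(- \frac{367}{22}\right) + 81 = \frac{1101}{22} + 81 = \frac{2883}{22}$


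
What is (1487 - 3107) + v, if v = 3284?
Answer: 1664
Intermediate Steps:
(1487 - 3107) + v = (1487 - 3107) + 3284 = -1620 + 3284 = 1664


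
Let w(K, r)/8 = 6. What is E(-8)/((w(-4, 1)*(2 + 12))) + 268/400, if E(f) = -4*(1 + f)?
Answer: 427/600 ≈ 0.71167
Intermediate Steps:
w(K, r) = 48 (w(K, r) = 8*6 = 48)
E(f) = -4 - 4*f
E(-8)/((w(-4, 1)*(2 + 12))) + 268/400 = (-4 - 4*(-8))/((48*(2 + 12))) + 268/400 = (-4 + 32)/((48*14)) + 268*(1/400) = 28/672 + 67/100 = 28*(1/672) + 67/100 = 1/24 + 67/100 = 427/600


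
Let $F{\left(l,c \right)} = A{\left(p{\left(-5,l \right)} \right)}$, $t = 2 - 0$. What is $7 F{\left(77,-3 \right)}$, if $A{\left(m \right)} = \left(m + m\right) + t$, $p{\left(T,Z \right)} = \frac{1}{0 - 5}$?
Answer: $\frac{56}{5} \approx 11.2$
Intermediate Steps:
$t = 2$ ($t = 2 + 0 = 2$)
$p{\left(T,Z \right)} = - \frac{1}{5}$ ($p{\left(T,Z \right)} = \frac{1}{-5} = - \frac{1}{5}$)
$A{\left(m \right)} = 2 + 2 m$ ($A{\left(m \right)} = \left(m + m\right) + 2 = 2 m + 2 = 2 + 2 m$)
$F{\left(l,c \right)} = \frac{8}{5}$ ($F{\left(l,c \right)} = 2 + 2 \left(- \frac{1}{5}\right) = 2 - \frac{2}{5} = \frac{8}{5}$)
$7 F{\left(77,-3 \right)} = 7 \cdot \frac{8}{5} = \frac{56}{5}$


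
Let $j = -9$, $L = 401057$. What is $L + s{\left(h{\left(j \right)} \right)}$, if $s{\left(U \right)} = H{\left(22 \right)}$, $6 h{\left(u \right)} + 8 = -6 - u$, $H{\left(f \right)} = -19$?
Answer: $401038$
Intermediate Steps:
$h{\left(u \right)} = - \frac{7}{3} - \frac{u}{6}$ ($h{\left(u \right)} = - \frac{4}{3} + \frac{-6 - u}{6} = - \frac{4}{3} - \left(1 + \frac{u}{6}\right) = - \frac{7}{3} - \frac{u}{6}$)
$s{\left(U \right)} = -19$
$L + s{\left(h{\left(j \right)} \right)} = 401057 - 19 = 401038$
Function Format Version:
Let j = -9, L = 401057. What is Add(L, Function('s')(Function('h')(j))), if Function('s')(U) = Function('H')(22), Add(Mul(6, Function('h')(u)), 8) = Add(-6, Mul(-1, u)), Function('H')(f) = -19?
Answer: 401038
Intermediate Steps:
Function('h')(u) = Add(Rational(-7, 3), Mul(Rational(-1, 6), u)) (Function('h')(u) = Add(Rational(-4, 3), Mul(Rational(1, 6), Add(-6, Mul(-1, u)))) = Add(Rational(-4, 3), Add(-1, Mul(Rational(-1, 6), u))) = Add(Rational(-7, 3), Mul(Rational(-1, 6), u)))
Function('s')(U) = -19
Add(L, Function('s')(Function('h')(j))) = Add(401057, -19) = 401038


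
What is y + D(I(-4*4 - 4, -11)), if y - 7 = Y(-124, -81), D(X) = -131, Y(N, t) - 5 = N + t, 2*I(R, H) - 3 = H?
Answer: -324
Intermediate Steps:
I(R, H) = 3/2 + H/2
Y(N, t) = 5 + N + t (Y(N, t) = 5 + (N + t) = 5 + N + t)
y = -193 (y = 7 + (5 - 124 - 81) = 7 - 200 = -193)
y + D(I(-4*4 - 4, -11)) = -193 - 131 = -324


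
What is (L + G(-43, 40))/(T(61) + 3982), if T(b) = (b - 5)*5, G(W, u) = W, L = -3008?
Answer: -3051/4262 ≈ -0.71586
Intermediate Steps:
T(b) = -25 + 5*b (T(b) = (-5 + b)*5 = -25 + 5*b)
(L + G(-43, 40))/(T(61) + 3982) = (-3008 - 43)/((-25 + 5*61) + 3982) = -3051/((-25 + 305) + 3982) = -3051/(280 + 3982) = -3051/4262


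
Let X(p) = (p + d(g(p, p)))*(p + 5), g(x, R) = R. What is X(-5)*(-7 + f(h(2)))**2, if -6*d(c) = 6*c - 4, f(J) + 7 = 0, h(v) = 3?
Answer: 0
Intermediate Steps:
f(J) = -7 (f(J) = -7 + 0 = -7)
d(c) = 2/3 - c (d(c) = -(6*c - 4)/6 = -(-4 + 6*c)/6 = 2/3 - c)
X(p) = 10/3 + 2*p/3 (X(p) = (p + (2/3 - p))*(p + 5) = 2*(5 + p)/3 = 10/3 + 2*p/3)
X(-5)*(-7 + f(h(2)))**2 = (10/3 + (2/3)*(-5))*(-7 - 7)**2 = (10/3 - 10/3)*(-14)**2 = 0*196 = 0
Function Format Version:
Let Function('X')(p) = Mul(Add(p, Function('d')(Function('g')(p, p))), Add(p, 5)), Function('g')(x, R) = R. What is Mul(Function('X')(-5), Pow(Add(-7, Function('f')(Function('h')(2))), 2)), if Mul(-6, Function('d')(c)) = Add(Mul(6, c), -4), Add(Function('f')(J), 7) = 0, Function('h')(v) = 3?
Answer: 0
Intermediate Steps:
Function('f')(J) = -7 (Function('f')(J) = Add(-7, 0) = -7)
Function('d')(c) = Add(Rational(2, 3), Mul(-1, c)) (Function('d')(c) = Mul(Rational(-1, 6), Add(Mul(6, c), -4)) = Mul(Rational(-1, 6), Add(-4, Mul(6, c))) = Add(Rational(2, 3), Mul(-1, c)))
Function('X')(p) = Add(Rational(10, 3), Mul(Rational(2, 3), p)) (Function('X')(p) = Mul(Add(p, Add(Rational(2, 3), Mul(-1, p))), Add(p, 5)) = Mul(Rational(2, 3), Add(5, p)) = Add(Rational(10, 3), Mul(Rational(2, 3), p)))
Mul(Function('X')(-5), Pow(Add(-7, Function('f')(Function('h')(2))), 2)) = Mul(Add(Rational(10, 3), Mul(Rational(2, 3), -5)), Pow(Add(-7, -7), 2)) = Mul(Add(Rational(10, 3), Rational(-10, 3)), Pow(-14, 2)) = Mul(0, 196) = 0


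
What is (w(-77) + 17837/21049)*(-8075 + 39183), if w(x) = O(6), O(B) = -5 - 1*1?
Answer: -481982908/3007 ≈ -1.6029e+5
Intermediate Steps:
O(B) = -6 (O(B) = -5 - 1 = -6)
w(x) = -6
(w(-77) + 17837/21049)*(-8075 + 39183) = (-6 + 17837/21049)*(-8075 + 39183) = (-6 + 17837*(1/21049))*31108 = (-6 + 17837/21049)*31108 = -108457/21049*31108 = -481982908/3007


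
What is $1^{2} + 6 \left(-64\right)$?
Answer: $-383$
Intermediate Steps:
$1^{2} + 6 \left(-64\right) = 1 - 384 = -383$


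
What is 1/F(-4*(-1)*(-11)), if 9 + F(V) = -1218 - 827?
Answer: -1/2054 ≈ -0.00048685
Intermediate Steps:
F(V) = -2054 (F(V) = -9 + (-1218 - 827) = -9 - 2045 = -2054)
1/F(-4*(-1)*(-11)) = 1/(-2054) = -1/2054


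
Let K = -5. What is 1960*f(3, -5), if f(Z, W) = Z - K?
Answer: 15680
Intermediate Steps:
f(Z, W) = 5 + Z (f(Z, W) = Z - 1*(-5) = Z + 5 = 5 + Z)
1960*f(3, -5) = 1960*(5 + 3) = 1960*8 = 15680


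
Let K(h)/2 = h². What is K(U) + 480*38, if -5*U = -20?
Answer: 18272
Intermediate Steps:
U = 4 (U = -⅕*(-20) = 4)
K(h) = 2*h²
K(U) + 480*38 = 2*4² + 480*38 = 2*16 + 18240 = 32 + 18240 = 18272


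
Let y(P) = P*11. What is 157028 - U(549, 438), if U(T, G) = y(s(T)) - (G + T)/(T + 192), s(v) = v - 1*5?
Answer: 37308197/247 ≈ 1.5105e+5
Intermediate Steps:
s(v) = -5 + v (s(v) = v - 5 = -5 + v)
y(P) = 11*P
U(T, G) = -55 + 11*T - (G + T)/(192 + T) (U(T, G) = 11*(-5 + T) - (G + T)/(T + 192) = (-55 + 11*T) - (G + T)/(192 + T) = -55 + 11*T - (G + T)/(192 + T))
157028 - U(549, 438) = 157028 - (-10560 - 1*438 + 11*549**2 + 2056*549)/(192 + 549) = 157028 - (-10560 - 438 + 11*301401 + 1128744)/741 = 157028 - (-10560 - 438 + 3315411 + 1128744)/741 = 157028 - 4433157/741 = 157028 - 1*1477719/247 = 157028 - 1477719/247 = 37308197/247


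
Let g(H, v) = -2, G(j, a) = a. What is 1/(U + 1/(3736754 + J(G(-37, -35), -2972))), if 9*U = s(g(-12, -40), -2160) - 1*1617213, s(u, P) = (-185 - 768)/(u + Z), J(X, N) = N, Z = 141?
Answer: -1556987094/279776716014223 ≈ -5.5651e-6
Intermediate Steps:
s(u, P) = -953/(141 + u) (s(u, P) = (-185 - 768)/(u + 141) = -953/(141 + u))
U = -224793560/1251 (U = (-953/(141 - 2) - 1*1617213)/9 = (-953/139 - 1617213)/9 = (1/9)*(-224793560/139) = -224793560/1251 ≈ -1.7969e+5)
1/(U + 1/(3736754 + J(G(-37, -35), -2972))) = 1/(-224793560/1251 + 1/(3736754 - 2972)) = 1/(-224793560/1251 + 1/3733782) = 1/(-279776716014223/1556987094) = -1556987094/279776716014223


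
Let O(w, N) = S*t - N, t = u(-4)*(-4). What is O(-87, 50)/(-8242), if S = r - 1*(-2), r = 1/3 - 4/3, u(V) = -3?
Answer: 19/4121 ≈ 0.0046105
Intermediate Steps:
r = -1 (r = 1*(⅓) - 4*⅓ = ⅓ - 4/3 = -1)
t = 12 (t = -3*(-4) = 12)
S = 1 (S = -1 - 1*(-2) = -1 + 2 = 1)
O(w, N) = 12 - N (O(w, N) = 1*12 - N = 12 - N)
O(-87, 50)/(-8242) = (12 - 1*50)/(-8242) = (12 - 50)*(-1/8242) = -38*(-1/8242) = 19/4121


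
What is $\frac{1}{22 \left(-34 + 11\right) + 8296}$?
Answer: $\frac{1}{7790} \approx 0.00012837$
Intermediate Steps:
$\frac{1}{22 \left(-34 + 11\right) + 8296} = \frac{1}{22 \left(-23\right) + 8296} = \frac{1}{-506 + 8296} = \frac{1}{7790}$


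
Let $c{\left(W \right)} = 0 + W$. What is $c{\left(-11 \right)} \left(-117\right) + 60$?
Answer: $1347$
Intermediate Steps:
$c{\left(W \right)} = W$
$c{\left(-11 \right)} \left(-117\right) + 60 = \left(-11\right) \left(-117\right) + 60 = 1287 + 60 = 1347$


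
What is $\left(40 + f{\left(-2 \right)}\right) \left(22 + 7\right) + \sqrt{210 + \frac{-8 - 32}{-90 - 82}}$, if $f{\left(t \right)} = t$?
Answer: $1102 + \frac{4 \sqrt{24295}}{43} \approx 1116.5$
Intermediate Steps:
$\left(40 + f{\left(-2 \right)}\right) \left(22 + 7\right) + \sqrt{210 + \frac{-8 - 32}{-90 - 82}} = \left(40 - 2\right) \left(22 + 7\right) + \sqrt{210 + \frac{-8 - 32}{-90 - 82}} = 38 \cdot 29 + \sqrt{210 - \frac{40}{-172}} = 1102 + \sqrt{210 - - \frac{10}{43}} = 1102 + \sqrt{210 + \frac{10}{43}} = 1102 + \sqrt{\frac{9040}{43}} = 1102 + \frac{4 \sqrt{24295}}{43}$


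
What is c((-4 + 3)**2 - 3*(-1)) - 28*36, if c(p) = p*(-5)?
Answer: -1028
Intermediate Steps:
c(p) = -5*p
c((-4 + 3)**2 - 3*(-1)) - 28*36 = -5*((-4 + 3)**2 - 3*(-1)) - 28*36 = -5*((-1)**2 + 3) - 1008 = -5*(1 + 3) - 1008 = -5*4 - 1008 = -20 - 1008 = -1028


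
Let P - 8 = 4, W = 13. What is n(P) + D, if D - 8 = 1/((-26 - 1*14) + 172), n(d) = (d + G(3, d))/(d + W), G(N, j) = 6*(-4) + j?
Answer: 1057/132 ≈ 8.0076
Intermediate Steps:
P = 12 (P = 8 + 4 = 12)
G(N, j) = -24 + j
n(d) = (-24 + 2*d)/(13 + d) (n(d) = (d + (-24 + d))/(d + 13) = (-24 + 2*d)/(13 + d))
D = 1057/132 (D = 8 + 1/((-26 - 1*14) + 172) = 8 + 1/((-26 - 14) + 172) = 8 + 1/(-40 + 172) = 8 + 1/132 = 1057/132 ≈ 8.0076)
n(P) + D = 2*(-12 + 12)/(13 + 12) + 1057/132 = 2*0/25 + 1057/132 = 2*(1/25)*0 + 1057/132 = 0 + 1057/132 = 1057/132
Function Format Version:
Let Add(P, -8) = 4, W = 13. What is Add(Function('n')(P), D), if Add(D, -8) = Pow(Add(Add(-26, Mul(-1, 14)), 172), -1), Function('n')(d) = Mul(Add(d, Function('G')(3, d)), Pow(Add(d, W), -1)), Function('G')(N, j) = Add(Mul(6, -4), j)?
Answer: Rational(1057, 132) ≈ 8.0076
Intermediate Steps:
P = 12 (P = Add(8, 4) = 12)
Function('G')(N, j) = Add(-24, j)
Function('n')(d) = Mul(Pow(Add(13, d), -1), Add(-24, Mul(2, d))) (Function('n')(d) = Mul(Add(d, Add(-24, d)), Pow(Add(d, 13), -1)) = Mul(Add(-24, Mul(2, d)), Pow(Add(13, d), -1)) = Mul(Pow(Add(13, d), -1), Add(-24, Mul(2, d))))
D = Rational(1057, 132) (D = Add(8, Pow(Add(Add(-26, Mul(-1, 14)), 172), -1)) = Add(8, Pow(Add(Add(-26, -14), 172), -1)) = Add(8, Pow(Add(-40, 172), -1)) = Add(8, Pow(132, -1)) = Add(8, Rational(1, 132)) = Rational(1057, 132) ≈ 8.0076)
Add(Function('n')(P), D) = Add(Mul(2, Pow(Add(13, 12), -1), Add(-12, 12)), Rational(1057, 132)) = Add(Mul(2, Pow(25, -1), 0), Rational(1057, 132)) = Add(Mul(2, Rational(1, 25), 0), Rational(1057, 132)) = Add(0, Rational(1057, 132)) = Rational(1057, 132)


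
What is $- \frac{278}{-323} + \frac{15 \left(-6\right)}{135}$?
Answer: $\frac{188}{969} \approx 0.19401$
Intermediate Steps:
$- \frac{278}{-323} + \frac{15 \left(-6\right)}{135} = \left(-278\right) \left(- \frac{1}{323}\right) - \frac{2}{3} = \frac{278}{323} - \frac{2}{3} = \frac{188}{969}$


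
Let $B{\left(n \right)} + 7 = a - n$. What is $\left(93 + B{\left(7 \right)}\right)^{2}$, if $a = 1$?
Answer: $6400$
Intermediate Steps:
$B{\left(n \right)} = -6 - n$ ($B{\left(n \right)} = -7 - \left(-1 + n\right) = -6 - n$)
$\left(93 + B{\left(7 \right)}\right)^{2} = \left(93 - 13\right)^{2} = 80^{2} = 6400$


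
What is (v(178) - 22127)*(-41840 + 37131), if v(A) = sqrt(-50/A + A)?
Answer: 104196043 - 4709*sqrt(1407713)/89 ≈ 1.0413e+8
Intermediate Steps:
v(A) = sqrt(A - 50/A)
(v(178) - 22127)*(-41840 + 37131) = (sqrt(178 - 50/178) - 22127)*(-41840 + 37131) = (sqrt(178 - 50*1/178) - 22127)*(-4709) = (sqrt(178 - 25/89) - 22127)*(-4709) = (sqrt(15817/89) - 22127)*(-4709) = (sqrt(1407713)/89 - 22127)*(-4709) = (-22127 + sqrt(1407713)/89)*(-4709) = 104196043 - 4709*sqrt(1407713)/89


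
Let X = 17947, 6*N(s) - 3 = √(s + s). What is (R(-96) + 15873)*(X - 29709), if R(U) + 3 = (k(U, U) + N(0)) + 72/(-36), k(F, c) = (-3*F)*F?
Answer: 138550479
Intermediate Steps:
N(s) = ½ + √2*√s/6 (N(s) = ½ + √(s + s)/6 = ½ + √(2*s)/6 = ½ + (√2*√s)/6 = ½ + √2*√s/6)
k(F, c) = -3*F²
R(U) = -9/2 - 3*U² (R(U) = -3 + ((-3*U² + (½ + √2*√0/6)) + 72/(-36)) = -3 + ((-3*U² + (½ + (⅙)*√2*0)) + 72*(-1/36)) = -3 + ((-3*U² + (½ + 0)) - 2) = -3 + ((-3*U² + ½) - 2) = -3 + ((½ - 3*U²) - 2) = -3 + (-3/2 - 3*U²) = -9/2 - 3*U²)
(R(-96) + 15873)*(X - 29709) = ((-9/2 - 3*(-96)²) + 15873)*(17947 - 29709) = ((-9/2 - 3*9216) + 15873)*(-11762) = ((-9/2 - 27648) + 15873)*(-11762) = (-55305/2 + 15873)*(-11762) = -23559/2*(-11762) = 138550479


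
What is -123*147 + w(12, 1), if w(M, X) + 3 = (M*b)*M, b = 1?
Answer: -17940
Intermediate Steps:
w(M, X) = -3 + M² (w(M, X) = -3 + (M*1)*M = -3 + M*M = -3 + M²)
-123*147 + w(12, 1) = -123*147 + (-3 + 12²) = -18081 + (-3 + 144) = -18081 + 141 = -17940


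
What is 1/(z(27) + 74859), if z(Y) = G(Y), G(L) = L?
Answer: 1/74886 ≈ 1.3354e-5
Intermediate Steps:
z(Y) = Y
1/(z(27) + 74859) = 1/(27 + 74859) = 1/74886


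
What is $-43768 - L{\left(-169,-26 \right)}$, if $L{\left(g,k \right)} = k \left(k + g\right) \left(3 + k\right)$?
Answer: $72842$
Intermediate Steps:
$L{\left(g,k \right)} = k \left(3 + k\right) \left(g + k\right)$ ($L{\left(g,k \right)} = k \left(g + k\right) \left(3 + k\right) = k \left(3 + k\right) \left(g + k\right)$)
$-43768 - L{\left(-169,-26 \right)} = -43768 - - 26 \left(\left(-26\right)^{2} + 3 \left(-169\right) + 3 \left(-26\right) - -4394\right) = -43768 - - 26 \left(676 - 507 - 78 + 4394\right) = -43768 - \left(-26\right) 4485 = -43768 - -116610 = -43768 + 116610 = 72842$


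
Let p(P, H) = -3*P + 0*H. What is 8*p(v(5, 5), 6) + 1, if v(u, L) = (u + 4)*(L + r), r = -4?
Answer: -215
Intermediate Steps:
v(u, L) = (-4 + L)*(4 + u) (v(u, L) = (u + 4)*(L - 4) = (4 + u)*(-4 + L) = (-4 + L)*(4 + u))
p(P, H) = -3*P (p(P, H) = -3*P + 0 = -3*P)
8*p(v(5, 5), 6) + 1 = 8*(-3*(-16 - 4*5 + 4*5 + 5*5)) + 1 = 8*(-3*(-16 - 20 + 20 + 25)) + 1 = 8*(-3*9) + 1 = 8*(-27) + 1 = -216 + 1 = -215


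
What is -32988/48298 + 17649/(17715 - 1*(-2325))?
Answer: 31888647/161315320 ≈ 0.19768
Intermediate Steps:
-32988/48298 + 17649/(17715 - 1*(-2325)) = -32988*1/48298 + 17649/(17715 + 2325) = -16494/24149 + 17649/20040 = -16494/24149 + 17649*(1/20040) = -16494/24149 + 5883/6680 = 31888647/161315320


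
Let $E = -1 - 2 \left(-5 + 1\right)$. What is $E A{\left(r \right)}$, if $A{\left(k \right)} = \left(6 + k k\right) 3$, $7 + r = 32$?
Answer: $13251$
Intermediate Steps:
$r = 25$ ($r = -7 + 32 = 25$)
$A{\left(k \right)} = 18 + 3 k^{2}$ ($A{\left(k \right)} = \left(6 + k^{2}\right) 3 = 18 + 3 k^{2}$)
$E = 7$ ($E = -1 - -8 = -1 + 8 = 7$)
$E A{\left(r \right)} = 7 \left(18 + 3 \cdot 25^{2}\right) = 7 \left(18 + 3 \cdot 625\right) = 7 \left(18 + 1875\right) = 7 \cdot 1893 = 13251$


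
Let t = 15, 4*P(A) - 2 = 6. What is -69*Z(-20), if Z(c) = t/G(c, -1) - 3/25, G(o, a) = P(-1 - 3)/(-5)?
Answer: 129789/50 ≈ 2595.8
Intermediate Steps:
P(A) = 2 (P(A) = 1/2 + (1/4)*6 = 1/2 + 3/2 = 2)
G(o, a) = -2/5 (G(o, a) = 2/(-5) = 2*(-1/5) = -2/5)
Z(c) = -1881/50 (Z(c) = 15/(-2/5) - 3/25 = 15*(-5/2) - 3*1/25 = -75/2 - 3/25 = -1881/50)
-69*Z(-20) = -69*(-1881/50) = 129789/50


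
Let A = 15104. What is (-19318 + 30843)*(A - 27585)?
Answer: -143843525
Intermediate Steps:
(-19318 + 30843)*(A - 27585) = (-19318 + 30843)*(15104 - 27585) = 11525*(-12481) = -143843525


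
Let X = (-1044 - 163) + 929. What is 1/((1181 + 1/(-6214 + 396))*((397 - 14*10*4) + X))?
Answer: -5818/3030136137 ≈ -1.9200e-6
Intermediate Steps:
X = -278 (X = -1207 + 929 = -278)
1/((1181 + 1/(-6214 + 396))*((397 - 14*10*4) + X)) = 1/((1181 + 1/(-6214 + 396))*((397 - 14*10*4) - 278)) = 1/((1181 + 1/(-5818))*((397 - 140*4) - 278)) = 1/((1181 - 1/5818)*((397 - 560) - 278)) = 1/((6871057/5818)*(-163 - 278)) = (5818/6871057)/(-441) = (5818/6871057)*(-1/441) = -5818/3030136137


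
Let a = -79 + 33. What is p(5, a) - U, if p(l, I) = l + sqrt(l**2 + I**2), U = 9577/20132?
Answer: 91083/20132 + sqrt(2141) ≈ 50.795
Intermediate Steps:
a = -46
U = 9577/20132 (U = 9577*(1/20132) = 9577/20132 ≈ 0.47571)
p(l, I) = l + sqrt(I**2 + l**2)
p(5, a) - U = (5 + sqrt((-46)**2 + 5**2)) - 1*9577/20132 = (5 + sqrt(2116 + 25)) - 9577/20132 = (5 + sqrt(2141)) - 9577/20132 = 91083/20132 + sqrt(2141)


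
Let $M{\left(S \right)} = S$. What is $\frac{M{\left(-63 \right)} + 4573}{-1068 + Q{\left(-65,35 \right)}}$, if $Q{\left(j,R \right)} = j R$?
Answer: $- \frac{4510}{3343} \approx -1.3491$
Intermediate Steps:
$Q{\left(j,R \right)} = R j$
$\frac{M{\left(-63 \right)} + 4573}{-1068 + Q{\left(-65,35 \right)}} = \frac{-63 + 4573}{-1068 + 35 \left(-65\right)} = \frac{4510}{-1068 - 2275} = \frac{4510}{-3343} = 4510 \left(- \frac{1}{3343}\right) = - \frac{4510}{3343}$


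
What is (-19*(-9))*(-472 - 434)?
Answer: -154926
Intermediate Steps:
(-19*(-9))*(-472 - 434) = 171*(-906) = -154926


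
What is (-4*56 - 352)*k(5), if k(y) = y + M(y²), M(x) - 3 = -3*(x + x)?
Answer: 81792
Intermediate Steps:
M(x) = 3 - 6*x (M(x) = 3 - 3*(x + x) = 3 - 6*x)
k(y) = 3 + y - 6*y² (k(y) = y + (3 - 6*y²) = 3 + y - 6*y²)
(-4*56 - 352)*k(5) = (-4*56 - 352)*(3 + 5 - 6*5²) = (-224 - 352)*(3 + 5 - 6*25) = -576*(3 + 5 - 150) = -576*(-142) = 81792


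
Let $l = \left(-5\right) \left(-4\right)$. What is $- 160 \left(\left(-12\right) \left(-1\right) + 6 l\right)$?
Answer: $-21120$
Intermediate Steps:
$l = 20$
$- 160 \left(\left(-12\right) \left(-1\right) + 6 l\right) = - 160 \left(\left(-12\right) \left(-1\right) + 6 \cdot 20\right) = - 160 \left(12 + 120\right) = \left(-160\right) 132 = -21120$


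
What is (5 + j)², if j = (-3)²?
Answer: 196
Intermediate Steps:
j = 9
(5 + j)² = (5 + 9)² = 14² = 196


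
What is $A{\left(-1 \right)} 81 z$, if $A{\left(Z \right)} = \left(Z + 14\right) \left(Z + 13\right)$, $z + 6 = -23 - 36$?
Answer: $-821340$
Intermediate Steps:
$z = -65$ ($z = -6 - 59 = -65$)
$A{\left(Z \right)} = \left(13 + Z\right) \left(14 + Z\right)$ ($A{\left(Z \right)} = \left(14 + Z\right) \left(13 + Z\right) = \left(13 + Z\right) \left(14 + Z\right)$)
$A{\left(-1 \right)} 81 z = \left(182 + \left(-1\right)^{2} + 27 \left(-1\right)\right) 81 \left(-65\right) = \left(182 + 1 - 27\right) 81 \left(-65\right) = 156 \cdot 81 \left(-65\right) = 12636 \left(-65\right) = -821340$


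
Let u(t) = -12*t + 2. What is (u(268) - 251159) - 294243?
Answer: -548616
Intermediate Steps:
u(t) = 2 - 12*t
(u(268) - 251159) - 294243 = ((2 - 12*268) - 251159) - 294243 = ((2 - 3216) - 251159) - 294243 = (-3214 - 251159) - 294243 = -254373 - 294243 = -548616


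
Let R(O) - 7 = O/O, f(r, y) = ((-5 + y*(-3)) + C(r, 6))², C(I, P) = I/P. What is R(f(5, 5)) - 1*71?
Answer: -63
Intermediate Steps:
f(r, y) = (-5 - 3*y + r/6)² (f(r, y) = ((-5 + y*(-3)) + r/6)² = ((-5 - 3*y) + r*(⅙))² = ((-5 - 3*y) + r/6)² = (-5 - 3*y + r/6)²)
R(O) = 8 (R(O) = 7 + O/O = 7 + 1 = 8)
R(f(5, 5)) - 1*71 = 8 - 1*71 = 8 - 71 = -63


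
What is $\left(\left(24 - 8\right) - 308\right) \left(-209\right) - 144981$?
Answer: $-83953$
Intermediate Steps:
$\left(\left(24 - 8\right) - 308\right) \left(-209\right) - 144981 = \left(16 - 308\right) \left(-209\right) - 144981 = \left(-292\right) \left(-209\right) - 144981 = 61028 - 144981 = -83953$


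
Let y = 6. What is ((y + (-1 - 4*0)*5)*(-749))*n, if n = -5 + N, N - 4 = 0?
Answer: 749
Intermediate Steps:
N = 4 (N = 4 + 0 = 4)
n = -1 (n = -5 + 4 = -1)
((y + (-1 - 4*0)*5)*(-749))*n = ((6 + (-1 - 4*0)*5)*(-749))*(-1) = ((6 + (-1 + 0)*5)*(-749))*(-1) = ((6 - 1*5)*(-749))*(-1) = ((6 - 5)*(-749))*(-1) = (1*(-749))*(-1) = -749*(-1) = 749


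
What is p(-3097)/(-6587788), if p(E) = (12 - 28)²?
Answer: -64/1646947 ≈ -3.8860e-5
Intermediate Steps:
p(E) = 256 (p(E) = (-16)² = 256)
p(-3097)/(-6587788) = 256/(-6587788) = 256*(-1/6587788) = -64/1646947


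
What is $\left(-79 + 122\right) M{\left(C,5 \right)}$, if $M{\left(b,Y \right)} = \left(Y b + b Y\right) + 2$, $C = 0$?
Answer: $86$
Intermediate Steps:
$M{\left(b,Y \right)} = 2 + 2 Y b$ ($M{\left(b,Y \right)} = \left(Y b + Y b\right) + 2 = 2 Y b + 2 = 2 + 2 Y b$)
$\left(-79 + 122\right) M{\left(C,5 \right)} = \left(-79 + 122\right) \left(2 + 2 \cdot 5 \cdot 0\right) = 43 \left(2 + 0\right) = 43 \cdot 2 = 86$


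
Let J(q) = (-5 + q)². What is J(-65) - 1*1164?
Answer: 3736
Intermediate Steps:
J(-65) - 1*1164 = (-5 - 65)² - 1*1164 = (-70)² - 1164 = 4900 - 1164 = 3736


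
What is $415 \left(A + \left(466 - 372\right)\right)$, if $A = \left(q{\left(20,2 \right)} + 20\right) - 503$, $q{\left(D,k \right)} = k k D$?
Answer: $-128235$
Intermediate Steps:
$q{\left(D,k \right)} = D k^{2}$ ($q{\left(D,k \right)} = k^{2} D = D k^{2}$)
$A = -403$ ($A = \left(20 \cdot 2^{2} + 20\right) - 503 = \left(20 \cdot 4 + 20\right) - 503 = \left(80 + 20\right) - 503 = 100 - 503 = -403$)
$415 \left(A + \left(466 - 372\right)\right) = 415 \left(-403 + \left(466 - 372\right)\right) = 415 \left(-403 + 94\right) = 415 \left(-309\right) = -128235$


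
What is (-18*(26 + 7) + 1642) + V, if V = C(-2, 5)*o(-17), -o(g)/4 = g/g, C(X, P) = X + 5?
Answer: 1036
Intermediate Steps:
C(X, P) = 5 + X
o(g) = -4 (o(g) = -4*g/g = -4*1 = -4)
V = -12 (V = (5 - 2)*(-4) = 3*(-4) = -12)
(-18*(26 + 7) + 1642) + V = (-18*(26 + 7) + 1642) - 12 = (-18*33 + 1642) - 12 = (-594 + 1642) - 12 = 1048 - 12 = 1036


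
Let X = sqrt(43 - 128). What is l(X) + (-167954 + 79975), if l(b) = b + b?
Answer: -87979 + 2*I*sqrt(85) ≈ -87979.0 + 18.439*I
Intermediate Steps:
X = I*sqrt(85) (X = sqrt(-85) = I*sqrt(85) ≈ 9.2195*I)
l(b) = 2*b
l(X) + (-167954 + 79975) = 2*(I*sqrt(85)) + (-167954 + 79975) = 2*I*sqrt(85) - 87979 = -87979 + 2*I*sqrt(85)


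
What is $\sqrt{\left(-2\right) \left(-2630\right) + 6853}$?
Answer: $\sqrt{12113} \approx 110.06$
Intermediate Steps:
$\sqrt{\left(-2\right) \left(-2630\right) + 6853} = \sqrt{5260 + 6853} = \sqrt{12113}$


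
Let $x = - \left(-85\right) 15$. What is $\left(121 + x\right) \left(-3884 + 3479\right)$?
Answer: $-565380$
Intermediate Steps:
$x = 1275$ ($x = \left(-1\right) \left(-1275\right) = 1275$)
$\left(121 + x\right) \left(-3884 + 3479\right) = \left(121 + 1275\right) \left(-3884 + 3479\right) = 1396 \left(-405\right) = -565380$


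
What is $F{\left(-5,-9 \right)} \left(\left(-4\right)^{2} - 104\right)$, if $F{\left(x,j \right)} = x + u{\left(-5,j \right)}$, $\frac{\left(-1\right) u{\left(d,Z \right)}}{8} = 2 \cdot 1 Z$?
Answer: $-12232$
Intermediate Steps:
$u{\left(d,Z \right)} = - 16 Z$ ($u{\left(d,Z \right)} = - 8 \cdot 2 \cdot 1 Z = - 8 \cdot 2 Z = - 16 Z$)
$F{\left(x,j \right)} = x - 16 j$
$F{\left(-5,-9 \right)} \left(\left(-4\right)^{2} - 104\right) = \left(-5 - -144\right) \left(\left(-4\right)^{2} - 104\right) = \left(-5 + 144\right) \left(16 - 104\right) = 139 \left(-88\right) = -12232$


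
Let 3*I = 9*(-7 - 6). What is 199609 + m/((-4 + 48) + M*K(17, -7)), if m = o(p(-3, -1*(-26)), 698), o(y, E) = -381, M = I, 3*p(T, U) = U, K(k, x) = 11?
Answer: 76849846/385 ≈ 1.9961e+5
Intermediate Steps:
I = -39 (I = (9*(-7 - 6))/3 = (9*(-13))/3 = (⅓)*(-117) = -39)
p(T, U) = U/3
M = -39
m = -381
199609 + m/((-4 + 48) + M*K(17, -7)) = 199609 - 381/((-4 + 48) - 39*11) = 199609 - 381/(44 - 429) = 199609 - 381/(-385) = 199609 - 381*(-1/385) = 199609 + 381/385 = 76849846/385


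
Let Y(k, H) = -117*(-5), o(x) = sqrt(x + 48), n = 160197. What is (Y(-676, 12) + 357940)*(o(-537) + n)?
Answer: 57434629425 + 358525*I*sqrt(489) ≈ 5.7435e+10 + 7.9282e+6*I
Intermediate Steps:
o(x) = sqrt(48 + x)
Y(k, H) = 585
(Y(-676, 12) + 357940)*(o(-537) + n) = (585 + 357940)*(sqrt(48 - 537) + 160197) = 358525*(sqrt(-489) + 160197) = 358525*(I*sqrt(489) + 160197) = 358525*(160197 + I*sqrt(489)) = 57434629425 + 358525*I*sqrt(489)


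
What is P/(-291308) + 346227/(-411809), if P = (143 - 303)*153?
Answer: -22694402649/29990814043 ≈ -0.75671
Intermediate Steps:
P = -24480 (P = -160*153 = -24480)
P/(-291308) + 346227/(-411809) = -24480/(-291308) + 346227/(-411809) = -24480*(-1/291308) + 346227*(-1/411809) = 6120/72827 - 346227/411809 = -22694402649/29990814043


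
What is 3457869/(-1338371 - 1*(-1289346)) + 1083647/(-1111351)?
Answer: -3896031965194/54483982775 ≈ -71.508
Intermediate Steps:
3457869/(-1338371 - 1*(-1289346)) + 1083647/(-1111351) = 3457869/(-1338371 + 1289346) + 1083647*(-1/1111351) = 3457869/(-49025) - 1083647/1111351 = 3457869*(-1/49025) - 1083647/1111351 = -3457869/49025 - 1083647/1111351 = -3896031965194/54483982775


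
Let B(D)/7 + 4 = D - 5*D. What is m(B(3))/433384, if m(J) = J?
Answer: -2/7739 ≈ -0.00025843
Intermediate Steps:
B(D) = -28 - 28*D (B(D) = -28 + 7*(D - 5*D) = -28 + 7*(-4*D) = -28 - 28*D)
m(B(3))/433384 = (-28 - 28*3)/433384 = (-28 - 84)*(1/433384) = -112*1/433384 = -2/7739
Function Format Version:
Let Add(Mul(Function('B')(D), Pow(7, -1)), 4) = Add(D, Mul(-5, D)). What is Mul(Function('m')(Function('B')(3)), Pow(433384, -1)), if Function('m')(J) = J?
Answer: Rational(-2, 7739) ≈ -0.00025843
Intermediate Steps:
Function('B')(D) = Add(-28, Mul(-28, D)) (Function('B')(D) = Add(-28, Mul(7, Add(D, Mul(-5, D)))) = Add(-28, Mul(7, Mul(-4, D))) = Add(-28, Mul(-28, D)))
Mul(Function('m')(Function('B')(3)), Pow(433384, -1)) = Mul(Add(-28, Mul(-28, 3)), Pow(433384, -1)) = Mul(Add(-28, -84), Rational(1, 433384)) = Mul(-112, Rational(1, 433384)) = Rational(-2, 7739)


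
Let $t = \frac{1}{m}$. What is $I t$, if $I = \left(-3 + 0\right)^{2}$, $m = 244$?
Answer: $\frac{9}{244} \approx 0.036885$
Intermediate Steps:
$I = 9$ ($I = \left(-3\right)^{2} = 9$)
$t = \frac{1}{244} \approx 0.0040984$
$I t = 9 \cdot \frac{1}{244} = \frac{9}{244}$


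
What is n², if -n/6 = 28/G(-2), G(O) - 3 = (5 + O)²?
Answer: 196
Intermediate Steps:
G(O) = 3 + (5 + O)²
n = -14 (n = -168/(3 + (5 - 2)²) = -168/(3 + 3²) = -168/(3 + 9) = -168/12 = -6*7/3 = -14)
n² = (-14)² = 196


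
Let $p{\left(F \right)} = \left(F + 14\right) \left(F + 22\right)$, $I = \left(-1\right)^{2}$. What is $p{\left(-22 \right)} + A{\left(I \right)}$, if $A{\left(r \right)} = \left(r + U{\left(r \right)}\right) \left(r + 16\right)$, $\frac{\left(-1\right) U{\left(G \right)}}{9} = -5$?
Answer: $782$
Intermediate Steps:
$U{\left(G \right)} = 45$ ($U{\left(G \right)} = \left(-9\right) \left(-5\right) = 45$)
$I = 1$
$A{\left(r \right)} = \left(16 + r\right) \left(45 + r\right)$ ($A{\left(r \right)} = \left(r + 45\right) \left(r + 16\right) = \left(45 + r\right) \left(16 + r\right) = \left(16 + r\right) \left(45 + r\right)$)
$p{\left(F \right)} = \left(14 + F\right) \left(22 + F\right)$
$p{\left(-22 \right)} + A{\left(I \right)} = \left(308 + \left(-22\right)^{2} + 36 \left(-22\right)\right) + \left(720 + 1^{2} + 61 \cdot 1\right) = \left(308 + 484 - 792\right) + \left(720 + 1 + 61\right) = 0 + 782 = 782$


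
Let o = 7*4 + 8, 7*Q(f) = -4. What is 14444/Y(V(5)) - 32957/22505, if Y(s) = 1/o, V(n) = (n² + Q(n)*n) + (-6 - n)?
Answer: 11702206963/22505 ≈ 5.1998e+5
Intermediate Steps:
Q(f) = -4/7 (Q(f) = (⅐)*(-4) = -4/7)
V(n) = -6 + n² - 11*n/7 (V(n) = (n² - 4*n/7) + (-6 - n) = -6 + n² - 11*n/7)
o = 36 (o = 28 + 8 = 36)
Y(s) = 1/36
14444/Y(V(5)) - 32957/22505 = 14444/(1/36) - 32957/22505 = 14444*36 - 32957*1/22505 = 519984 - 32957/22505 = 11702206963/22505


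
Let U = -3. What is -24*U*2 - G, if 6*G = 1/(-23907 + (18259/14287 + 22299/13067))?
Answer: 3855685130448197/26775589887222 ≈ 144.00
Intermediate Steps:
G = -186688229/26775589887222 (G = 1/(6*(-23907 + (18259/14287 + 22299/13067))) = 1/(6*(-23907 + 557176166/186688229)) = 1/(6*(-4462598314537/186688229)) = (1/6)*(-186688229/4462598314537) = -186688229/26775589887222 ≈ -6.9723e-6)
-24*U*2 - G = -24*(-3)*2 - 1*(-186688229/26775589887222) = 72*2 + 186688229/26775589887222 = 144 + 186688229/26775589887222 = 3855685130448197/26775589887222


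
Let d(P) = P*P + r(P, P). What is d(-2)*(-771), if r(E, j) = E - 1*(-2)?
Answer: -3084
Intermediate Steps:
r(E, j) = 2 + E (r(E, j) = E + 2 = 2 + E)
d(P) = 2 + P + P**2 (d(P) = P*P + (2 + P) = P**2 + (2 + P) = 2 + P + P**2)
d(-2)*(-771) = (2 - 2 + (-2)**2)*(-771) = (2 - 2 + 4)*(-771) = 4*(-771) = -3084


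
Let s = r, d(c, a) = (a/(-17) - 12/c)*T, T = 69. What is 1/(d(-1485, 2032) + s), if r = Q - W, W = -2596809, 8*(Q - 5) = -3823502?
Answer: 11220/23681260501 ≈ 4.7379e-7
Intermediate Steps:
Q = -1911731/4 (Q = 5 + (1/8)*(-3823502) = 5 - 1911751/4 = -1911731/4 ≈ -4.7793e+5)
d(c, a) = -828/c - 69*a/17 (d(c, a) = (a/(-17) - 12/c)*69 = (a*(-1/17) - 12/c)*69 = (-a/17 - 12/c)*69 = (-12/c - a/17)*69 = -828/c - 69*a/17)
r = 8475505/4 (r = -1911731/4 - 1*(-2596809) = -1911731/4 + 2596809 = 8475505/4 ≈ 2.1189e+6)
s = 8475505/4 ≈ 2.1189e+6
1/(d(-1485, 2032) + s) = 1/((-828/(-1485) - 69/17*2032) + 8475505/4) = 1/((-828*(-1/1485) - 140208/17) + 8475505/4) = 1/((92/165 - 140208/17) + 8475505/4) = 1/(-23132756/2805 + 8475505/4) = 1/(23681260501/11220) = 11220/23681260501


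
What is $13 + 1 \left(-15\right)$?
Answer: $-2$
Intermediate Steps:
$13 + 1 \left(-15\right) = 13 - 15 = -2$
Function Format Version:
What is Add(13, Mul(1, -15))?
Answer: -2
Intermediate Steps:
Add(13, Mul(1, -15)) = Add(13, -15) = -2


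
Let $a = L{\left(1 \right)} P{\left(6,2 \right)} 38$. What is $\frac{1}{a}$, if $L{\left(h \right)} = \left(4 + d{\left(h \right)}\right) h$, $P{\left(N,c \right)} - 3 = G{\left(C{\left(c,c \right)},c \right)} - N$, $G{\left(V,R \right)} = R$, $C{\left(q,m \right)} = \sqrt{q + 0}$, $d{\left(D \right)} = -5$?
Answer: $\frac{1}{38} \approx 0.026316$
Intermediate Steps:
$C{\left(q,m \right)} = \sqrt{q}$
$P{\left(N,c \right)} = 3 + c - N$ ($P{\left(N,c \right)} = 3 - \left(N - c\right) = 3 + c - N$)
$L{\left(h \right)} = - h$ ($L{\left(h \right)} = \left(4 - 5\right) h = - h$)
$a = 38$ ($a = \left(-1\right) 1 \left(3 + 2 - 6\right) 38 = - (3 + 2 - 6) 38 = \left(-1\right) \left(-1\right) 38 = 1 \cdot 38 = 38$)
$\frac{1}{a} = \frac{1}{38}$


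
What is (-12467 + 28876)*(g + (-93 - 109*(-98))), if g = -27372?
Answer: -275392247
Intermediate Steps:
(-12467 + 28876)*(g + (-93 - 109*(-98))) = (-12467 + 28876)*(-27372 + (-93 - 109*(-98))) = 16409*(-27372 + (-93 + 10682)) = 16409*(-27372 + 10589) = 16409*(-16783) = -275392247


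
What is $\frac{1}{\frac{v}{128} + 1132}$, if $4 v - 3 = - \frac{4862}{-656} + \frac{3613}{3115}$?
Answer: $\frac{523120640}{592184387269} \approx 0.00088337$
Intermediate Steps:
$v = \frac{11822789}{4086880}$ ($v = \frac{3}{4} + \frac{- \frac{4862}{-656} + \frac{3613}{3115}}{4} = \frac{3}{4} + \frac{\left(-4862\right) \left(- \frac{1}{656}\right) + 3613 \cdot \frac{1}{3115}}{4} = \frac{3}{4} + \frac{\frac{2431}{328} + \frac{3613}{3115}}{4} = \frac{3}{4} + \frac{1}{4} \cdot \frac{8757629}{1021720} = \frac{3}{4} + \frac{8757629}{4086880} = \frac{11822789}{4086880} \approx 2.8929$)
$\frac{1}{\frac{v}{128} + 1132} = \frac{1}{\frac{11822789}{4086880 \cdot 128} + 1132} = \frac{1}{\frac{11822789}{4086880} \cdot \frac{1}{128} + 1132} = \frac{1}{\frac{11822789}{523120640} + 1132} = \frac{1}{\frac{592184387269}{523120640}} = \frac{523120640}{592184387269}$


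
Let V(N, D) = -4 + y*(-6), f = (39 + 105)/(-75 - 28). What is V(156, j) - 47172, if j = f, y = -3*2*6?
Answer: -46960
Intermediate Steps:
y = -36 (y = -6*6 = -36)
f = -144/103 (f = 144/(-103) = 144*(-1/103) = -144/103 ≈ -1.3981)
j = -144/103 ≈ -1.3981
V(N, D) = 212 (V(N, D) = -4 - 36*(-6) = -4 + 216 = 212)
V(156, j) - 47172 = 212 - 47172 = -46960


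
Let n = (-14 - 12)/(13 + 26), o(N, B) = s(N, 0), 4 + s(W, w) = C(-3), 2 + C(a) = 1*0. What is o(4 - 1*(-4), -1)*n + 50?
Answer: 54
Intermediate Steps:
C(a) = -2 (C(a) = -2 + 1*0 = -2 + 0 = -2)
s(W, w) = -6 (s(W, w) = -4 - 2 = -6)
o(N, B) = -6
n = -⅔ (n = -26/39 = -26*1/39 = -⅔ ≈ -0.66667)
o(4 - 1*(-4), -1)*n + 50 = -6*(-⅔) + 50 = 4 + 50 = 54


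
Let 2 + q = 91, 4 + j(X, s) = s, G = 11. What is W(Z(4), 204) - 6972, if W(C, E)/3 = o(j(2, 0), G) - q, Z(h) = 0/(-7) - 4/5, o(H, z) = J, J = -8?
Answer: -7263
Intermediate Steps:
j(X, s) = -4 + s
o(H, z) = -8
q = 89 (q = -2 + 91 = 89)
Z(h) = -⅘ (Z(h) = 0*(-⅐) - 4*⅕ = 0 - ⅘ = -⅘)
W(C, E) = -291 (W(C, E) = 3*(-8 - 1*89) = 3*(-8 - 89) = 3*(-97) = -291)
W(Z(4), 204) - 6972 = -291 - 6972 = -7263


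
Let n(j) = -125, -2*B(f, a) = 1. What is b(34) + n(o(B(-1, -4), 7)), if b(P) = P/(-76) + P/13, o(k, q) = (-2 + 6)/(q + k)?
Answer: -60679/494 ≈ -122.83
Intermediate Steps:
B(f, a) = -½ (B(f, a) = -½*1 = -½)
o(k, q) = 4/(k + q)
b(P) = 63*P/988 (b(P) = P*(-1/76) + P*(1/13) = -P/76 + P/13 = 63*P/988)
b(34) + n(o(B(-1, -4), 7)) = (63/988)*34 - 125 = 1071/494 - 125 = -60679/494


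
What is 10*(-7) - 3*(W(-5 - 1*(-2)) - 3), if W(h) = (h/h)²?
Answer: -64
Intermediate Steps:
W(h) = 1 (W(h) = 1² = 1)
10*(-7) - 3*(W(-5 - 1*(-2)) - 3) = 10*(-7) - 3*(1 - 3) = -70 - 3*(-2) = -70 + 6 = -64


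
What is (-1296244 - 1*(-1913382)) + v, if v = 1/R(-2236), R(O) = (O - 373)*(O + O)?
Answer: 7200425523825/11667448 ≈ 6.1714e+5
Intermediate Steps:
R(O) = 2*O*(-373 + O) (R(O) = (-373 + O)*(2*O) = 2*O*(-373 + O))
v = 1/11667448 (v = 1/(2*(-2236)*(-373 - 2236)) = 1/(2*(-2236)*(-2609)) = 1/11667448 ≈ 8.5709e-8)
(-1296244 - 1*(-1913382)) + v = (-1296244 - 1*(-1913382)) + 1/11667448 = (-1296244 + 1913382) + 1/11667448 = 617138 + 1/11667448 = 7200425523825/11667448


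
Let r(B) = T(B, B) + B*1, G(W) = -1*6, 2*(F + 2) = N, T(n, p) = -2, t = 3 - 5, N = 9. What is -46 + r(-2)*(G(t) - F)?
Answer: -12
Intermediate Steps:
t = -2
F = 5/2 (F = -2 + (1/2)*9 = -2 + 9/2 = 5/2 ≈ 2.5000)
G(W) = -6
r(B) = -2 + B (r(B) = -2 + B*1 = -2 + B)
-46 + r(-2)*(G(t) - F) = -46 + (-2 - 2)*(-6 - 1*5/2) = -46 - 4*(-6 - 5/2) = -46 - 4*(-17/2) = -46 + 34 = -12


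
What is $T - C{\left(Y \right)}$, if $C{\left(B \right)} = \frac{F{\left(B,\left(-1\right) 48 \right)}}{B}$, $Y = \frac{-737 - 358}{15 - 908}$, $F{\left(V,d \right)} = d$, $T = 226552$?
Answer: $\frac{82705768}{365} \approx 2.2659 \cdot 10^{5}$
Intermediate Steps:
$Y = \frac{1095}{893}$ ($Y = - \frac{1095}{-893} = \left(-1095\right) \left(- \frac{1}{893}\right) = \frac{1095}{893} \approx 1.2262$)
$C{\left(B \right)} = - \frac{48}{B}$ ($C{\left(B \right)} = \frac{\left(-1\right) 48}{B} = - \frac{48}{B}$)
$T - C{\left(Y \right)} = 226552 - - \frac{48}{\frac{1095}{893}} = 226552 - \left(-48\right) \frac{893}{1095} = 226552 - - \frac{14288}{365} = 226552 + \frac{14288}{365} = \frac{82705768}{365}$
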